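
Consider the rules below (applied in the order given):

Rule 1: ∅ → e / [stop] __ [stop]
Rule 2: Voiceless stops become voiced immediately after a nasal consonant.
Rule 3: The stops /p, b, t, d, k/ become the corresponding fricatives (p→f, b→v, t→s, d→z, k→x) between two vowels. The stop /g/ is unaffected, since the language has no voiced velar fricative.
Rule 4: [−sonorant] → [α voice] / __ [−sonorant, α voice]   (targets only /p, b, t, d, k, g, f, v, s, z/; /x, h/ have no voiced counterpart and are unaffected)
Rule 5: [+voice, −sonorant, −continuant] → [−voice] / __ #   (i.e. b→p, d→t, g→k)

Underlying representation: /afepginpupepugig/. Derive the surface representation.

Rule 1 (stop-cluster e-epenthesis): /p/ and /g/ form a stop–stop cluster, so [e] is inserted between them. /afepginpupepugig/ → afepeginpupepugig.
Rule 2 (post-nasal voicing): /p/ is a voiceless stop immediately after the nasal /n/, so it voices to [b]. /afepeginpupepugig/ → afepeginbupepugig.
Rule 3 (intervocalic spirantization): /p/ is a stop between vowels /e/ and /e/, so it spirantizes to the fricative [f]. /p/ is a stop between vowels /u/ and /e/, so it spirantizes to the fricative [f]. /p/ is a stop between vowels /e/ and /u/, so it spirantizes to the fricative [f]. /afepeginbupepugig/ → afefeginbufefugig.
Rule 4 (regressive voicing assimilation): no segment meets the environment; /afefeginbufefugig/ is unchanged.
Rule 5 (final devoicing): /g/ is a voiced stop in word-final position, so it devoices to [k]. /afefeginbufefugig/ → afefeginbufefugik.

afefeginbufefugik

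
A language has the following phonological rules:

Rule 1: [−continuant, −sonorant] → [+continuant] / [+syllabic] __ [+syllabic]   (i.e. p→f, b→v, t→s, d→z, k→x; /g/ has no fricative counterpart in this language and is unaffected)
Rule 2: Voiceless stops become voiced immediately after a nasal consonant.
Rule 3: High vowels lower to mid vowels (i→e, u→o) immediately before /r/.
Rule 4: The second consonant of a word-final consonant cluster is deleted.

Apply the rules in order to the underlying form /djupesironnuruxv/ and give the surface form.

djufeseronnorux

Rule 1 (intervocalic spirantization): /p/ is a stop between vowels /u/ and /e/, so it spirantizes to the fricative [f]. /djupesironnuruxv/ → djufesironnuruxv.
Rule 2 (post-nasal voicing): no segment meets the environment; /djufesironnuruxv/ is unchanged.
Rule 3 (pre-rhotic lowering): /i/ is a high vowel immediately before /r/, so it lowers to [e]. /u/ is a high vowel immediately before /r/, so it lowers to [o]. /djufesironnuruxv/ → djufeseronnoruxv.
Rule 4 (final cluster simplification): /v/ is the second consonant of a word-final cluster /xv/, so it deletes. /djufeseronnoruxv/ → djufeseronnorux.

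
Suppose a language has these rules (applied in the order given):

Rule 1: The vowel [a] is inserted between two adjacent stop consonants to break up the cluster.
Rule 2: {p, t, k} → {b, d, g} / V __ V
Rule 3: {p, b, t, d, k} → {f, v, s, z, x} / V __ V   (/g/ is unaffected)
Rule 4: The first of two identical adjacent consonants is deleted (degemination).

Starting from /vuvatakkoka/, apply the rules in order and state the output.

vuvazagagoga

Rule 1 (stop-cluster a-epenthesis): /k/ and /k/ form a stop–stop cluster, so [a] is inserted between them. /vuvatakkoka/ → vuvatakakoka.
Rule 2 (intervocalic voicing): /t/ is a voiceless stop between vowels /a/ and /a/, so it voices to [d]. /k/ is a voiceless stop between vowels /a/ and /a/, so it voices to [g]. /k/ is a voiceless stop between vowels /a/ and /o/, so it voices to [g]. /k/ is a voiceless stop between vowels /o/ and /a/, so it voices to [g]. /vuvatakakoka/ → vuvadagagoga.
Rule 3 (intervocalic spirantization): /d/ is a stop between vowels /a/ and /a/, so it spirantizes to the fricative [z]. /vuvadagagoga/ → vuvazagagoga.
Rule 4 (degemination): no segment meets the environment; /vuvazagagoga/ is unchanged.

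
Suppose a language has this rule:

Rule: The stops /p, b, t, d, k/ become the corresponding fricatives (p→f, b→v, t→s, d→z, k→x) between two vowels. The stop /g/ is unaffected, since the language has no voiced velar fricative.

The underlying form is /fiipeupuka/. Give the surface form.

fiifeufuxa

/p/ is a stop between vowels /i/ and /e/, so it spirantizes to the fricative [f].
/p/ is a stop between vowels /u/ and /u/, so it spirantizes to the fricative [f].
/k/ is a stop between vowels /u/ and /a/, so it spirantizes to the fricative [x].
Surface form: [fiifeufuxa].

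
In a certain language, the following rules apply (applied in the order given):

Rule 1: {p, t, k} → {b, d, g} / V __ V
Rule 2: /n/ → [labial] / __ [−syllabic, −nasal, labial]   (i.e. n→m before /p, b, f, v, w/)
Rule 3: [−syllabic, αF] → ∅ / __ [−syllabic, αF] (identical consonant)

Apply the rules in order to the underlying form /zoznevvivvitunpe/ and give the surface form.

zoznevividumpe

Rule 1 (intervocalic voicing): /t/ is a voiceless stop between vowels /i/ and /u/, so it voices to [d]. /zoznevvivvitunpe/ → zoznevvivvidunpe.
Rule 2 (nasal place assimilation): /n/ precedes the labial consonant /p/, so it assimilates in place to [m]. /zoznevvivvidunpe/ → zoznevvivvidumpe.
Rule 3 (degemination): /vv/ is a geminate; the first /v/ deletes. /vv/ is a geminate; the first /v/ deletes. /zoznevvivvidumpe/ → zoznevividumpe.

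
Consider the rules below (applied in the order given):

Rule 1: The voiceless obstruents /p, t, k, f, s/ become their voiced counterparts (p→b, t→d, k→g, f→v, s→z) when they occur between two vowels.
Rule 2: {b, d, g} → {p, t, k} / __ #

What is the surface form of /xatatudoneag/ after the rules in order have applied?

xadadudoneak

Rule 1 (intervocalic voicing): /t/ is a voiceless obstruent between vowels /a/ and /a/, so it voices to [d]. /t/ is a voiceless obstruent between vowels /a/ and /u/, so it voices to [d]. /xatatudoneag/ → xadadudoneag.
Rule 2 (final devoicing): /g/ is a voiced stop in word-final position, so it devoices to [k]. /xadadudoneag/ → xadadudoneak.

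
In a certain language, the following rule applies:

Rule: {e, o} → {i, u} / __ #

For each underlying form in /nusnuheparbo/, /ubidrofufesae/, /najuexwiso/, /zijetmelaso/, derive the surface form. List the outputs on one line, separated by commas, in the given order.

/nusnuheparbo/: /o/ is a mid vowel in word-final position, so it raises to [u]. → [nusnuheparbu].
/ubidrofufesae/: /e/ is a mid vowel in word-final position, so it raises to [i]. → [ubidrofufesai].
/najuexwiso/: /o/ is a mid vowel in word-final position, so it raises to [u]. → [najuexwisu].
/zijetmelaso/: /o/ is a mid vowel in word-final position, so it raises to [u]. → [zijetmelasu].

nusnuheparbu, ubidrofufesai, najuexwisu, zijetmelasu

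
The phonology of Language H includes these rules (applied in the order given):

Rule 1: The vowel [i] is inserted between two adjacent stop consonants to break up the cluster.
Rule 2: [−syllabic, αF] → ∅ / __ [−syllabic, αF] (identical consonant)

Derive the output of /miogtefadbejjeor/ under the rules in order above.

Rule 1 (stop-cluster i-epenthesis): /g/ and /t/ form a stop–stop cluster, so [i] is inserted between them. /d/ and /b/ form a stop–stop cluster, so [i] is inserted between them. /miogtefadbejjeor/ → miogitefadibejjeor.
Rule 2 (degemination): /jj/ is a geminate; the first /j/ deletes. /miogitefadibejjeor/ → miogitefadibejeor.

miogitefadibejeor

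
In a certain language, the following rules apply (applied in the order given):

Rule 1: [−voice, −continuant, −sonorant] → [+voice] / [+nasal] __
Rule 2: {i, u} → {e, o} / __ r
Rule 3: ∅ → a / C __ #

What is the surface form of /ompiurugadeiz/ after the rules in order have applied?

ombiorugadeiza

Rule 1 (post-nasal voicing): /p/ is a voiceless stop immediately after the nasal /m/, so it voices to [b]. /ompiurugadeiz/ → ombiurugadeiz.
Rule 2 (pre-rhotic lowering): /u/ is a high vowel immediately before /r/, so it lowers to [o]. /ombiurugadeiz/ → ombiorugadeiz.
Rule 3 (final a-epenthesis): the form ends in the consonant /z/, so [a] is inserted word-finally. /ombiorugadeiz/ → ombiorugadeiza.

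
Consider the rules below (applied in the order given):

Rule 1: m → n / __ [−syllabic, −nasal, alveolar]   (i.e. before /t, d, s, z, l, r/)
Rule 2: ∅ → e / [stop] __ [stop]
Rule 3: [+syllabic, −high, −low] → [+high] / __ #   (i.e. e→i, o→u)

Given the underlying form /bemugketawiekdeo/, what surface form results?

Rule 1 (nasal place assimilation): no segment meets the environment; /bemugketawiekdeo/ is unchanged.
Rule 2 (stop-cluster e-epenthesis): /g/ and /k/ form a stop–stop cluster, so [e] is inserted between them. /k/ and /d/ form a stop–stop cluster, so [e] is inserted between them. /bemugketawiekdeo/ → bemugeketawiekedeo.
Rule 3 (final vowel raising): /o/ is a mid vowel in word-final position, so it raises to [u]. /bemugeketawiekedeo/ → bemugeketawiekedeu.

bemugeketawiekedeu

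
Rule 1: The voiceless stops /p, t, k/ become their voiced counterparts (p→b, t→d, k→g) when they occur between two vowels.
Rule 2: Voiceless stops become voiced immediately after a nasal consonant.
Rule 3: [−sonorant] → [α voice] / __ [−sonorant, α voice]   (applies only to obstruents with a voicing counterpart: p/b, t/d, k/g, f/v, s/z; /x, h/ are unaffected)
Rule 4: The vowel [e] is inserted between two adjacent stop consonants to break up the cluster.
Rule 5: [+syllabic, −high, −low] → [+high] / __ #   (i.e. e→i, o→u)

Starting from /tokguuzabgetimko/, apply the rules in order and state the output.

togeguuzabegedimgu

Rule 1 (intervocalic voicing): /t/ is a voiceless stop between vowels /e/ and /i/, so it voices to [d]. /tokguuzabgetimko/ → tokguuzabgedimko.
Rule 2 (post-nasal voicing): /k/ is a voiceless stop immediately after the nasal /m/, so it voices to [g]. /tokguuzabgedimko/ → tokguuzabgedimgo.
Rule 3 (regressive voicing assimilation): /k/ precedes the voiced obstruent /g/, so it voices to [g] by assimilation. /tokguuzabgedimgo/ → togguuzabgedimgo.
Rule 4 (stop-cluster e-epenthesis): /g/ and /g/ form a stop–stop cluster, so [e] is inserted between them. /b/ and /g/ form a stop–stop cluster, so [e] is inserted between them. /togguuzabgedimgo/ → togeguuzabegedimgo.
Rule 5 (final vowel raising): /o/ is a mid vowel in word-final position, so it raises to [u]. /togeguuzabegedimgo/ → togeguuzabegedimgu.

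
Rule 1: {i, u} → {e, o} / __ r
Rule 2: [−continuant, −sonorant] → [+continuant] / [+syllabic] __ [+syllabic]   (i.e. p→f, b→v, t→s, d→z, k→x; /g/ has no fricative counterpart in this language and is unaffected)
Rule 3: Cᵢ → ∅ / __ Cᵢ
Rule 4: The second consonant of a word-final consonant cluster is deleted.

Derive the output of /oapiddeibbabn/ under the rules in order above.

Rule 1 (pre-rhotic lowering): no segment meets the environment; /oapiddeibbabn/ is unchanged.
Rule 2 (intervocalic spirantization): /p/ is a stop between vowels /a/ and /i/, so it spirantizes to the fricative [f]. /oapiddeibbabn/ → oafiddeibbabn.
Rule 3 (degemination): /dd/ is a geminate; the first /d/ deletes. /bb/ is a geminate; the first /b/ deletes. /oafiddeibbabn/ → oafideibabn.
Rule 4 (final cluster simplification): /n/ is the second consonant of a word-final cluster /bn/, so it deletes. /oafideibabn/ → oafideibab.

oafideibab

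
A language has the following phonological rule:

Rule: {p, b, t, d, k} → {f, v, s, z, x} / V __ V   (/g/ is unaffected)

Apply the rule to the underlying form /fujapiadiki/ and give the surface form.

fujafiazixi

/p/ is a stop between vowels /a/ and /i/, so it spirantizes to the fricative [f].
/d/ is a stop between vowels /a/ and /i/, so it spirantizes to the fricative [z].
/k/ is a stop between vowels /i/ and /i/, so it spirantizes to the fricative [x].
Surface form: [fujafiazixi].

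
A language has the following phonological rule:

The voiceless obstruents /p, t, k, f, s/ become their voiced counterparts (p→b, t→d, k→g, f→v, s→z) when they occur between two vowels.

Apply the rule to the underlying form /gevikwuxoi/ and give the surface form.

No segment of /gevikwuxoi/ meets the structural description of the rule, so the form surfaces unchanged.

gevikwuxoi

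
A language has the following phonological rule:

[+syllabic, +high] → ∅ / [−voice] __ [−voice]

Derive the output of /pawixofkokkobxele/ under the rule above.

pawixofkokkobxele

No segment of /pawixofkokkobxele/ meets the structural description of the rule, so the form surfaces unchanged.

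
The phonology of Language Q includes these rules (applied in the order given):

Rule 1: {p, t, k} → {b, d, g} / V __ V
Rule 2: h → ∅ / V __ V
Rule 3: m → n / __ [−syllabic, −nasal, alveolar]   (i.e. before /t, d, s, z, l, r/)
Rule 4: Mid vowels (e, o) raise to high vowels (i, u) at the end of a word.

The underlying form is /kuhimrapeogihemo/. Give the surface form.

Rule 1 (intervocalic voicing): /p/ is a voiceless stop between vowels /a/ and /e/, so it voices to [b]. /kuhimrapeogihemo/ → kuhimrabeogihemo.
Rule 2 (intervocalic h-deletion): /h/ occurs between vowels /u/ and /i/, so it deletes. /h/ occurs between vowels /i/ and /e/, so it deletes. /kuhimrabeogihemo/ → kuimrabeogiemo.
Rule 3 (nasal place assimilation): /m/ precedes the alveolar consonant /r/, so it assimilates in place to [n]. /kuimrabeogiemo/ → kuinrabeogiemo.
Rule 4 (final vowel raising): /o/ is a mid vowel in word-final position, so it raises to [u]. /kuinrabeogiemo/ → kuinrabeogiemu.

kuinrabeogiemu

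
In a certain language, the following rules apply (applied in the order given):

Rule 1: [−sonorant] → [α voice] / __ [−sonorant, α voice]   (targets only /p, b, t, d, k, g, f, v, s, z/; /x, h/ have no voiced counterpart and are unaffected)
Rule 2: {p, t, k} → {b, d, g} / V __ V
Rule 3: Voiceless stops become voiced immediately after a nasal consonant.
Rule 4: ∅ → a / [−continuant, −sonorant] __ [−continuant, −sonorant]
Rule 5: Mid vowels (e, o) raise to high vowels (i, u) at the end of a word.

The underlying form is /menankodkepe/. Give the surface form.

Rule 1 (regressive voicing assimilation): /d/ precedes the voiceless obstruent /k/, so it devoices to [t] by assimilation. /menankodkepe/ → menankotkepe.
Rule 2 (intervocalic voicing): /p/ is a voiceless stop between vowels /e/ and /e/, so it voices to [b]. /menankotkepe/ → menankotkebe.
Rule 3 (post-nasal voicing): /k/ is a voiceless stop immediately after the nasal /n/, so it voices to [g]. /menankotkebe/ → menangotkebe.
Rule 4 (stop-cluster a-epenthesis): /t/ and /k/ form a stop–stop cluster, so [a] is inserted between them. /menangotkebe/ → menangotakebe.
Rule 5 (final vowel raising): /e/ is a mid vowel in word-final position, so it raises to [i]. /menangotakebe/ → menangotakebi.

menangotakebi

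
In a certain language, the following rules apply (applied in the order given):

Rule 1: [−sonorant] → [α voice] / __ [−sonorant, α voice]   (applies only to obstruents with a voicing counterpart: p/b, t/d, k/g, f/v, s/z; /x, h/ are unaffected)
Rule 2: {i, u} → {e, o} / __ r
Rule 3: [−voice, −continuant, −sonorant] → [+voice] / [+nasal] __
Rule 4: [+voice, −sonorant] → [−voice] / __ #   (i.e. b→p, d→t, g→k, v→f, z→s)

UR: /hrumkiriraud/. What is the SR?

Rule 1 (regressive voicing assimilation): no segment meets the environment; /hrumkiriraud/ is unchanged.
Rule 2 (pre-rhotic lowering): /i/ is a high vowel immediately before /r/, so it lowers to [e]. /i/ is a high vowel immediately before /r/, so it lowers to [e]. /hrumkiriraud/ → hrumkereraud.
Rule 3 (post-nasal voicing): /k/ is a voiceless stop immediately after the nasal /m/, so it voices to [g]. /hrumkereraud/ → hrumgereraud.
Rule 4 (final devoicing): /d/ is a voiced obstruent in word-final position, so it devoices to [t]. /hrumgereraud/ → hrumgereraut.

hrumgereraut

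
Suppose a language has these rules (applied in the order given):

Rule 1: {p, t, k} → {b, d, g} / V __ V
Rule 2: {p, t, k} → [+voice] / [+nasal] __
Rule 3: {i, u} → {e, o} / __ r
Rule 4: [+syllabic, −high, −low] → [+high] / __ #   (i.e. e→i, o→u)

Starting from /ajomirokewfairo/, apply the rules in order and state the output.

ajomerogewfaeru

Rule 1 (intervocalic voicing): /k/ is a voiceless stop between vowels /o/ and /e/, so it voices to [g]. /ajomirokewfairo/ → ajomirogewfairo.
Rule 2 (post-nasal voicing): no segment meets the environment; /ajomirogewfairo/ is unchanged.
Rule 3 (pre-rhotic lowering): /i/ is a high vowel immediately before /r/, so it lowers to [e]. /i/ is a high vowel immediately before /r/, so it lowers to [e]. /ajomirogewfairo/ → ajomerogewfaero.
Rule 4 (final vowel raising): /o/ is a mid vowel in word-final position, so it raises to [u]. /ajomerogewfaero/ → ajomerogewfaeru.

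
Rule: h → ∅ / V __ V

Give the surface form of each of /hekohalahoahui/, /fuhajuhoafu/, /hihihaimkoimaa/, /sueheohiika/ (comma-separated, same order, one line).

hekoalaoaui, fuajuoafu, hiiaimkoimaa, sueeoiika

/hekohalahoahui/: /h/ occurs between vowels /o/ and /a/, so it deletes. /h/ occurs between vowels /a/ and /o/, so it deletes. /h/ occurs between vowels /a/ and /u/, so it deletes. → [hekoalaoaui].
/fuhajuhoafu/: /h/ occurs between vowels /u/ and /a/, so it deletes. /h/ occurs between vowels /u/ and /o/, so it deletes. → [fuajuoafu].
/hihihaimkoimaa/: /h/ occurs between vowels /i/ and /i/, so it deletes. /h/ occurs between vowels /i/ and /a/, so it deletes. → [hiiaimkoimaa].
/sueheohiika/: /h/ occurs between vowels /e/ and /e/, so it deletes. /h/ occurs between vowels /o/ and /i/, so it deletes. → [sueeoiika].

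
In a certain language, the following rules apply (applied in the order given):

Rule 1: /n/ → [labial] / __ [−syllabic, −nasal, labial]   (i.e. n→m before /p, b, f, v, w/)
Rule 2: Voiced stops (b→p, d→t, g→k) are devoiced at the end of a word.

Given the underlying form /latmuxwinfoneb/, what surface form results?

latmuxwimfonep

Rule 1 (nasal place assimilation): /n/ precedes the labial consonant /f/, so it assimilates in place to [m]. /latmuxwinfoneb/ → latmuxwimfoneb.
Rule 2 (final devoicing): /b/ is a voiced stop in word-final position, so it devoices to [p]. /latmuxwimfoneb/ → latmuxwimfonep.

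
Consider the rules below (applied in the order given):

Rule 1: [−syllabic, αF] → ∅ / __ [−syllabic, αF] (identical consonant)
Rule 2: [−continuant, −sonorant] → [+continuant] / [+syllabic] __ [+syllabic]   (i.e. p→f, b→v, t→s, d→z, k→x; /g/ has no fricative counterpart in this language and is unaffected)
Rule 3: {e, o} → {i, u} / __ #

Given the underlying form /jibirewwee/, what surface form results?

jivirewei

Rule 1 (degemination): /ww/ is a geminate; the first /w/ deletes. /jibirewwee/ → jibirewee.
Rule 2 (intervocalic spirantization): /b/ is a stop between vowels /i/ and /i/, so it spirantizes to the fricative [v]. /jibirewee/ → jivirewee.
Rule 3 (final vowel raising): /e/ is a mid vowel in word-final position, so it raises to [i]. /jivirewee/ → jivirewei.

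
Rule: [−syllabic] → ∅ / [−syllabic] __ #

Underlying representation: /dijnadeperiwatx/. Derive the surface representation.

dijnadeperiwat

/x/ is the second consonant of a word-final cluster /tx/, so it deletes.
The other instances of /d/, /j/, /n/, /p/, /r/, /w/, /t/ do not occur in the required environment and remain unchanged.
Surface form: [dijnadeperiwat].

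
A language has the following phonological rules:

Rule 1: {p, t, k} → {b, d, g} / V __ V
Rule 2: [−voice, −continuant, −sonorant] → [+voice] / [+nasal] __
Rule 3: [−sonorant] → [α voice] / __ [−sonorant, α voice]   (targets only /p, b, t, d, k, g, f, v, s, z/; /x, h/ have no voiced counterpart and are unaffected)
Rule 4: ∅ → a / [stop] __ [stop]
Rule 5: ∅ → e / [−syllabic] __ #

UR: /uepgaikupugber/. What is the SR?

uebagaigubugabere

Rule 1 (intervocalic voicing): /k/ is a voiceless stop between vowels /i/ and /u/, so it voices to [g]. /p/ is a voiceless stop between vowels /u/ and /u/, so it voices to [b]. /uepgaikupugber/ → uepgaigubugber.
Rule 2 (post-nasal voicing): no segment meets the environment; /uepgaigubugber/ is unchanged.
Rule 3 (regressive voicing assimilation): /p/ precedes the voiced obstruent /g/, so it voices to [b] by assimilation. /uepgaigubugber/ → uebgaigubugber.
Rule 4 (stop-cluster a-epenthesis): /b/ and /g/ form a stop–stop cluster, so [a] is inserted between them. /g/ and /b/ form a stop–stop cluster, so [a] is inserted between them. /uebgaigubugber/ → uebagaigubugaber.
Rule 5 (final e-epenthesis): the form ends in the consonant /r/, so [e] is inserted word-finally. /uebagaigubugaber/ → uebagaigubugabere.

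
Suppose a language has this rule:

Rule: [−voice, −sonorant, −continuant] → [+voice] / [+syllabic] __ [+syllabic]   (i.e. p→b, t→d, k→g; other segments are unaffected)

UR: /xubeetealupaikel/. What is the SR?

xubeedealubaigel

/t/ is a voiceless stop between vowels /e/ and /e/, so it voices to [d].
/p/ is a voiceless stop between vowels /u/ and /a/, so it voices to [b].
/k/ is a voiceless stop between vowels /i/ and /e/, so it voices to [g].
Surface form: [xubeedealubaigel].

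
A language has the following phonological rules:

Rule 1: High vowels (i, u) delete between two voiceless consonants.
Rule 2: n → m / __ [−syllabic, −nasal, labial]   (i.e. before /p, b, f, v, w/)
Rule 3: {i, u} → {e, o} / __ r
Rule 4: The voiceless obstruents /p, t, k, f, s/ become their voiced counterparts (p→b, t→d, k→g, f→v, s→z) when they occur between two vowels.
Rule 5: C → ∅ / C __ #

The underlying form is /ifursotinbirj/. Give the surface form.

Rule 1 (high vowel syncope): no segment meets the environment; /ifursotinbirj/ is unchanged.
Rule 2 (nasal place assimilation): /n/ precedes the labial consonant /b/, so it assimilates in place to [m]. /ifursotinbirj/ → ifursotimbirj.
Rule 3 (pre-rhotic lowering): /u/ is a high vowel immediately before /r/, so it lowers to [o]. /i/ is a high vowel immediately before /r/, so it lowers to [e]. /ifursotimbirj/ → iforsotimberj.
Rule 4 (intervocalic voicing): /f/ is a voiceless obstruent between vowels /i/ and /o/, so it voices to [v]. /t/ is a voiceless obstruent between vowels /o/ and /i/, so it voices to [d]. /iforsotimberj/ → ivorsodimberj.
Rule 5 (final cluster simplification): /j/ is the second consonant of a word-final cluster /rj/, so it deletes. /ivorsodimberj/ → ivorsodimber.

ivorsodimber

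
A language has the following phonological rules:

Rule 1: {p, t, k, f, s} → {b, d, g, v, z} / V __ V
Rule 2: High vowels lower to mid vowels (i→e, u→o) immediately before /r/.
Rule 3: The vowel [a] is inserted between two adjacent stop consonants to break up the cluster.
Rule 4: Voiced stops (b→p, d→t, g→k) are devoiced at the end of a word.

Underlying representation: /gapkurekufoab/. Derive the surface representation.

Rule 1 (intervocalic voicing): /k/ is a voiceless obstruent between vowels /e/ and /u/, so it voices to [g]. /f/ is a voiceless obstruent between vowels /u/ and /o/, so it voices to [v]. /gapkurekufoab/ → gapkureguvoab.
Rule 2 (pre-rhotic lowering): /u/ is a high vowel immediately before /r/, so it lowers to [o]. /gapkureguvoab/ → gapkoreguvoab.
Rule 3 (stop-cluster a-epenthesis): /p/ and /k/ form a stop–stop cluster, so [a] is inserted between them. /gapkoreguvoab/ → gapakoreguvoab.
Rule 4 (final devoicing): /b/ is a voiced stop in word-final position, so it devoices to [p]. /gapakoreguvoab/ → gapakoreguvoap.

gapakoreguvoap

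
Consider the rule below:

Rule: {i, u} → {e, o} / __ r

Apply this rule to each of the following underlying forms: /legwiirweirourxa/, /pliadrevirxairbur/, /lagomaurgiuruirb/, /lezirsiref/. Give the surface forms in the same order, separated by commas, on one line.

/legwiirweirourxa/: /i/ is a high vowel immediately before /r/, so it lowers to [e]. /i/ is a high vowel immediately before /r/, so it lowers to [e]. /u/ is a high vowel immediately before /r/, so it lowers to [o]. → [legwierweeroorxa].
/pliadrevirxairbur/: /i/ is a high vowel immediately before /r/, so it lowers to [e]. /i/ is a high vowel immediately before /r/, so it lowers to [e]. /u/ is a high vowel immediately before /r/, so it lowers to [o]. → [pliadreverxaerbor].
/lagomaurgiuruirb/: /u/ is a high vowel immediately before /r/, so it lowers to [o]. /u/ is a high vowel immediately before /r/, so it lowers to [o]. /i/ is a high vowel immediately before /r/, so it lowers to [e]. → [lagomaorgioruerb].
/lezirsiref/: /i/ is a high vowel immediately before /r/, so it lowers to [e]. /i/ is a high vowel immediately before /r/, so it lowers to [e]. → [lezerseref].

legwierweeroorxa, pliadreverxaerbor, lagomaorgioruerb, lezerseref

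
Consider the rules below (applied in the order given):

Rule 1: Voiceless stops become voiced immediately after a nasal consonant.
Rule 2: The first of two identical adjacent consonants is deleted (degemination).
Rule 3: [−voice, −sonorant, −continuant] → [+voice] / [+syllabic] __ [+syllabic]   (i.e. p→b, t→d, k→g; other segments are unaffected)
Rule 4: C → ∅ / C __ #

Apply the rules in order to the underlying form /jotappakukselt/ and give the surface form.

jodabaguksel

Rule 1 (post-nasal voicing): no segment meets the environment; /jotappakukselt/ is unchanged.
Rule 2 (degemination): /pp/ is a geminate; the first /p/ deletes. /jotappakukselt/ → jotapakukselt.
Rule 3 (intervocalic voicing): /t/ is a voiceless stop between vowels /o/ and /a/, so it voices to [d]. /p/ is a voiceless stop between vowels /a/ and /a/, so it voices to [b]. /k/ is a voiceless stop between vowels /a/ and /u/, so it voices to [g]. /jotapakukselt/ → jodabagukselt.
Rule 4 (final cluster simplification): /t/ is the second consonant of a word-final cluster /lt/, so it deletes. /jodabagukselt/ → jodabaguksel.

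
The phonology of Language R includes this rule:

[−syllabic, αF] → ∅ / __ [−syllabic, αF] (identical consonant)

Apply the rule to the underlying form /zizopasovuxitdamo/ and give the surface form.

zizopasovuxitdamo

No segment of /zizopasovuxitdamo/ meets the structural description of the rule, so the form surfaces unchanged.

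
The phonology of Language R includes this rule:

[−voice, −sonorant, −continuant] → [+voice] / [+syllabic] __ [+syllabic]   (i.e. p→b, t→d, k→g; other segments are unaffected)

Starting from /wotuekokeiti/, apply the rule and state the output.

woduegogeidi

/t/ is a voiceless stop between vowels /o/ and /u/, so it voices to [d].
/k/ is a voiceless stop between vowels /e/ and /o/, so it voices to [g].
/k/ is a voiceless stop between vowels /o/ and /e/, so it voices to [g].
/t/ is a voiceless stop between vowels /i/ and /i/, so it voices to [d].
Surface form: [woduegogeidi].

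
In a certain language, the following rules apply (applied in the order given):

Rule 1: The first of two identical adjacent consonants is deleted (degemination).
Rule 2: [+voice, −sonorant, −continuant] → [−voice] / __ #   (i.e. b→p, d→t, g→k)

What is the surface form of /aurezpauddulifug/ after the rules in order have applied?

Rule 1 (degemination): /dd/ is a geminate; the first /d/ deletes. /aurezpauddulifug/ → aurezpaudulifug.
Rule 2 (final devoicing): /g/ is a voiced stop in word-final position, so it devoices to [k]. /aurezpaudulifug/ → aurezpaudulifuk.

aurezpaudulifuk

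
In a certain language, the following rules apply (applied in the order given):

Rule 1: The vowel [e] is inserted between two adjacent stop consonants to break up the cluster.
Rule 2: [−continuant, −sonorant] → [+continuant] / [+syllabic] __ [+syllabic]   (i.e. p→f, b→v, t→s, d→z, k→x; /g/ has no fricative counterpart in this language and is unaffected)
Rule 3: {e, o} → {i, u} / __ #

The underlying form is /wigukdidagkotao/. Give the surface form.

wiguxezizagexosau

Rule 1 (stop-cluster e-epenthesis): /k/ and /d/ form a stop–stop cluster, so [e] is inserted between them. /g/ and /k/ form a stop–stop cluster, so [e] is inserted between them. /wigukdidagkotao/ → wigukedidagekotao.
Rule 2 (intervocalic spirantization): /k/ is a stop between vowels /u/ and /e/, so it spirantizes to the fricative [x]. /d/ is a stop between vowels /e/ and /i/, so it spirantizes to the fricative [z]. /d/ is a stop between vowels /i/ and /a/, so it spirantizes to the fricative [z]. /k/ is a stop between vowels /e/ and /o/, so it spirantizes to the fricative [x]. /t/ is a stop between vowels /o/ and /a/, so it spirantizes to the fricative [s]. /wigukedidagekotao/ → wiguxezizagexosao.
Rule 3 (final vowel raising): /o/ is a mid vowel in word-final position, so it raises to [u]. /wiguxezizagexosao/ → wiguxezizagexosau.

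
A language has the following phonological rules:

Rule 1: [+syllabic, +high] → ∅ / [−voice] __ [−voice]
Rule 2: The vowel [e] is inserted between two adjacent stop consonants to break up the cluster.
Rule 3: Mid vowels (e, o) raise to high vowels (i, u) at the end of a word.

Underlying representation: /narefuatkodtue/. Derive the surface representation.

Rule 1 (high vowel syncope): no segment meets the environment; /narefuatkodtue/ is unchanged.
Rule 2 (stop-cluster e-epenthesis): /t/ and /k/ form a stop–stop cluster, so [e] is inserted between them. /d/ and /t/ form a stop–stop cluster, so [e] is inserted between them. /narefuatkodtue/ → narefuatekodetue.
Rule 3 (final vowel raising): /e/ is a mid vowel in word-final position, so it raises to [i]. /narefuatekodetue/ → narefuatekodetui.

narefuatekodetui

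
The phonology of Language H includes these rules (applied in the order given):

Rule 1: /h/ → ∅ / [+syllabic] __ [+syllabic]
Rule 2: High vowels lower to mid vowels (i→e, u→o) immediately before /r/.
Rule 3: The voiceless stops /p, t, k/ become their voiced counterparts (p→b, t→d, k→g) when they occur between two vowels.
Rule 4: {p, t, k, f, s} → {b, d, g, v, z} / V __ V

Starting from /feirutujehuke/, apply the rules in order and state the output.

feerudujeuge

Rule 1 (intervocalic h-deletion): /h/ occurs between vowels /e/ and /u/, so it deletes. /feirutujehuke/ → feirutujeuke.
Rule 2 (pre-rhotic lowering): /i/ is a high vowel immediately before /r/, so it lowers to [e]. /feirutujeuke/ → feerutujeuke.
Rule 3 (intervocalic voicing): /t/ is a voiceless stop between vowels /u/ and /u/, so it voices to [d]. /k/ is a voiceless stop between vowels /u/ and /e/, so it voices to [g]. /feerutujeuke/ → feerudujeuge.
Rule 4 (intervocalic voicing): no segment meets the environment; /feerudujeuge/ is unchanged.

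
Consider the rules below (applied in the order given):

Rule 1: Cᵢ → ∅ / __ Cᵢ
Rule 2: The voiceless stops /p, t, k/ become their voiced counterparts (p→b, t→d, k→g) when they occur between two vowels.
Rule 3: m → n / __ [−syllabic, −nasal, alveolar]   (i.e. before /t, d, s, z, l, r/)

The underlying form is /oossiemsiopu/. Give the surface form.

oosiensiobu

Rule 1 (degemination): /ss/ is a geminate; the first /s/ deletes. /oossiemsiopu/ → oosiemsiopu.
Rule 2 (intervocalic voicing): /p/ is a voiceless stop between vowels /o/ and /u/, so it voices to [b]. /oosiemsiopu/ → oosiemsiobu.
Rule 3 (nasal place assimilation): /m/ precedes the alveolar consonant /s/, so it assimilates in place to [n]. /oosiemsiobu/ → oosiensiobu.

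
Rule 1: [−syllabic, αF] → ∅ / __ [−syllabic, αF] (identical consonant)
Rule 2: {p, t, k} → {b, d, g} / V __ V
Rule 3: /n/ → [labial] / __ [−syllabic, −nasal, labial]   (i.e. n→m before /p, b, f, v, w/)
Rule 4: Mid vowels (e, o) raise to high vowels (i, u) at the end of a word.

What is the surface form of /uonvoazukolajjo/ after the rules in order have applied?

uomvoazugolaju

Rule 1 (degemination): /jj/ is a geminate; the first /j/ deletes. /uonvoazukolajjo/ → uonvoazukolajo.
Rule 2 (intervocalic voicing): /k/ is a voiceless stop between vowels /u/ and /o/, so it voices to [g]. /uonvoazukolajo/ → uonvoazugolajo.
Rule 3 (nasal place assimilation): /n/ precedes the labial consonant /v/, so it assimilates in place to [m]. /uonvoazugolajo/ → uomvoazugolajo.
Rule 4 (final vowel raising): /o/ is a mid vowel in word-final position, so it raises to [u]. /uomvoazugolajo/ → uomvoazugolaju.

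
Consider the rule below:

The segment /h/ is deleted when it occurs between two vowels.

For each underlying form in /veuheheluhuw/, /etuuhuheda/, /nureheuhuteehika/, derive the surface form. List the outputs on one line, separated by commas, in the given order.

veueeluuw, etuuueda, nureeuuteeika

/veuheheluhuw/: /h/ occurs between vowels /u/ and /e/, so it deletes. /h/ occurs between vowels /e/ and /e/, so it deletes. /h/ occurs between vowels /u/ and /u/, so it deletes. → [veueeluuw].
/etuuhuheda/: /h/ occurs between vowels /u/ and /u/, so it deletes. /h/ occurs between vowels /u/ and /e/, so it deletes. → [etuuueda].
/nureheuhuteehika/: /h/ occurs between vowels /e/ and /e/, so it deletes. /h/ occurs between vowels /u/ and /u/, so it deletes. /h/ occurs between vowels /e/ and /i/, so it deletes. → [nureeuuteeika].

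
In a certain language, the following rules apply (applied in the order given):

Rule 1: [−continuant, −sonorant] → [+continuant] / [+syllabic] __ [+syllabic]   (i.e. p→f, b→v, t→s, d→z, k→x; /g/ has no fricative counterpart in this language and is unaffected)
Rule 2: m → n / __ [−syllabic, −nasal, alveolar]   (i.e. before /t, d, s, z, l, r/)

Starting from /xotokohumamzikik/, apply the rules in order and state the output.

Rule 1 (intervocalic spirantization): /t/ is a stop between vowels /o/ and /o/, so it spirantizes to the fricative [s]. /k/ is a stop between vowels /o/ and /o/, so it spirantizes to the fricative [x]. /k/ is a stop between vowels /i/ and /i/, so it spirantizes to the fricative [x]. /xotokohumamzikik/ → xosoxohumamzixik.
Rule 2 (nasal place assimilation): /m/ precedes the alveolar consonant /z/, so it assimilates in place to [n]. /xosoxohumamzixik/ → xosoxohumanzixik.

xosoxohumanzixik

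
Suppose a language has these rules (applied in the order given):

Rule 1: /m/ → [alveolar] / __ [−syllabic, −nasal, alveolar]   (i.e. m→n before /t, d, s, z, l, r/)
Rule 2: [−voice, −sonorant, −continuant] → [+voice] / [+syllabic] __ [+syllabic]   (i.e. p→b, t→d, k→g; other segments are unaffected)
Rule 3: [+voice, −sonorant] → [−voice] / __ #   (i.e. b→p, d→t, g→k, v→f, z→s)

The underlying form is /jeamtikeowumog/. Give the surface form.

jeantigeowumok

Rule 1 (nasal place assimilation): /m/ precedes the alveolar consonant /t/, so it assimilates in place to [n]. /jeamtikeowumog/ → jeantikeowumog.
Rule 2 (intervocalic voicing): /k/ is a voiceless stop between vowels /i/ and /e/, so it voices to [g]. /jeantikeowumog/ → jeantigeowumog.
Rule 3 (final devoicing): /g/ is a voiced obstruent in word-final position, so it devoices to [k]. /jeantigeowumog/ → jeantigeowumok.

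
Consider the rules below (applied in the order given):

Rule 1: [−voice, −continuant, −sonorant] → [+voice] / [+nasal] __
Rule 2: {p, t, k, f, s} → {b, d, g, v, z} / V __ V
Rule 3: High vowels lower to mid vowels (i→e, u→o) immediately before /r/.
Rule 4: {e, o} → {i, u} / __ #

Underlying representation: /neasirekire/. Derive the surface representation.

neazeregeri

Rule 1 (post-nasal voicing): no segment meets the environment; /neasirekire/ is unchanged.
Rule 2 (intervocalic voicing): /s/ is a voiceless obstruent between vowels /a/ and /i/, so it voices to [z]. /k/ is a voiceless obstruent between vowels /e/ and /i/, so it voices to [g]. /neasirekire/ → neaziregire.
Rule 3 (pre-rhotic lowering): /i/ is a high vowel immediately before /r/, so it lowers to [e]. /i/ is a high vowel immediately before /r/, so it lowers to [e]. /neaziregire/ → neazeregere.
Rule 4 (final vowel raising): /e/ is a mid vowel in word-final position, so it raises to [i]. /neazeregere/ → neazeregeri.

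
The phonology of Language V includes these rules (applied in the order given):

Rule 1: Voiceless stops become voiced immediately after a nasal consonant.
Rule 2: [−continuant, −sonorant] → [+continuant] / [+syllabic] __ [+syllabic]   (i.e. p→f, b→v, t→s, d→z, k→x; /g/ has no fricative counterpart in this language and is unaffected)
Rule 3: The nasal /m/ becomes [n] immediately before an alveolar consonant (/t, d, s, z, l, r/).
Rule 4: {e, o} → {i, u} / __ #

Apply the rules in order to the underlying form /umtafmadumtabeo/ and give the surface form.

undafmazundaveu

Rule 1 (post-nasal voicing): /t/ is a voiceless stop immediately after the nasal /m/, so it voices to [d]. /t/ is a voiceless stop immediately after the nasal /m/, so it voices to [d]. /umtafmadumtabeo/ → umdafmadumdabeo.
Rule 2 (intervocalic spirantization): /d/ is a stop between vowels /a/ and /u/, so it spirantizes to the fricative [z]. /b/ is a stop between vowels /a/ and /e/, so it spirantizes to the fricative [v]. /umdafmadumdabeo/ → umdafmazumdaveo.
Rule 3 (nasal place assimilation): /m/ precedes the alveolar consonant /d/, so it assimilates in place to [n]. /m/ precedes the alveolar consonant /d/, so it assimilates in place to [n]. /umdafmazumdaveo/ → undafmazundaveo.
Rule 4 (final vowel raising): /o/ is a mid vowel in word-final position, so it raises to [u]. /undafmazundaveo/ → undafmazundaveu.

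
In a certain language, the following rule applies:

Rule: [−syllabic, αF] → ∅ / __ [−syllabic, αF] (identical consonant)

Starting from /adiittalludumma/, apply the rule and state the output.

adiitaluduma

/tt/ is a geminate; the first /t/ deletes.
/ll/ is a geminate; the first /l/ deletes.
/mm/ is a geminate; the first /m/ deletes.
Surface form: [adiitaluduma].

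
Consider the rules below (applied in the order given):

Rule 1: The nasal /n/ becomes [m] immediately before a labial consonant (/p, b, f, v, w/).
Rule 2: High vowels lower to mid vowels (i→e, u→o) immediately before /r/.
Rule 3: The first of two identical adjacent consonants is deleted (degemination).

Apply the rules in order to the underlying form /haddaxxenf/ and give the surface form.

Rule 1 (nasal place assimilation): /n/ precedes the labial consonant /f/, so it assimilates in place to [m]. /haddaxxenf/ → haddaxxemf.
Rule 2 (pre-rhotic lowering): no segment meets the environment; /haddaxxemf/ is unchanged.
Rule 3 (degemination): /dd/ is a geminate; the first /d/ deletes. /xx/ is a geminate; the first /x/ deletes. /haddaxxemf/ → hadaxemf.

hadaxemf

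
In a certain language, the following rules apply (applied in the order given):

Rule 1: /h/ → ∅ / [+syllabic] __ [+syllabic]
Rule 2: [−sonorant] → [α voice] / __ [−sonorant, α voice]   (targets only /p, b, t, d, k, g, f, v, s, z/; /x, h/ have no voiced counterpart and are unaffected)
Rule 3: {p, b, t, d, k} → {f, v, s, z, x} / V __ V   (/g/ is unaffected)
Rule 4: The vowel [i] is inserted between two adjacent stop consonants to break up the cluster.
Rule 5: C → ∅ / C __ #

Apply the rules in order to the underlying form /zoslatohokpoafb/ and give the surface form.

zoslasookipoav

Rule 1 (intervocalic h-deletion): /h/ occurs between vowels /o/ and /o/, so it deletes. /zoslatohokpoafb/ → zoslatookpoafb.
Rule 2 (regressive voicing assimilation): /f/ precedes the voiced obstruent /b/, so it voices to [v] by assimilation. /zoslatookpoafb/ → zoslatookpoavb.
Rule 3 (intervocalic spirantization): /t/ is a stop between vowels /a/ and /o/, so it spirantizes to the fricative [s]. /zoslatookpoavb/ → zoslasookpoavb.
Rule 4 (stop-cluster i-epenthesis): /k/ and /p/ form a stop–stop cluster, so [i] is inserted between them. /zoslasookpoavb/ → zoslasookipoavb.
Rule 5 (final cluster simplification): /b/ is the second consonant of a word-final cluster /vb/, so it deletes. /zoslasookipoavb/ → zoslasookipoav.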